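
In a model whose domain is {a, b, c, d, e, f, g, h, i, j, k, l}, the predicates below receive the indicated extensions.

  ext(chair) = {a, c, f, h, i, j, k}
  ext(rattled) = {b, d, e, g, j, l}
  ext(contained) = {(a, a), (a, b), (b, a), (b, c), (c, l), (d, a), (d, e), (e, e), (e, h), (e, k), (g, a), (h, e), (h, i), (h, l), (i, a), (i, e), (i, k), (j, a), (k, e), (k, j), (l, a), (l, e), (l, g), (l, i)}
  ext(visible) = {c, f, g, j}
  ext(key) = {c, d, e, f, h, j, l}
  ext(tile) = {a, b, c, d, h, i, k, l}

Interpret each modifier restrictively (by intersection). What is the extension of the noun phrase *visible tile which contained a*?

∅

⟦which contained a⟧ = {x : ⟨x, a⟩ ∈ ⟦contained⟧} = {a, b, d, g, i, j, l}
⟦tile⟧ = {a, b, c, d, h, i, k, l}
… ∩ ⟦which contained a⟧ = {a, b, c, d, h, i, k, l} ∩ {a, b, d, g, i, j, l} = {a, b, d, i, l}
… ∩ ⟦visible⟧ = {a, b, d, i, l} ∩ {c, f, g, j} = ∅
So ⟦visible tile which contained a⟧ = ∅.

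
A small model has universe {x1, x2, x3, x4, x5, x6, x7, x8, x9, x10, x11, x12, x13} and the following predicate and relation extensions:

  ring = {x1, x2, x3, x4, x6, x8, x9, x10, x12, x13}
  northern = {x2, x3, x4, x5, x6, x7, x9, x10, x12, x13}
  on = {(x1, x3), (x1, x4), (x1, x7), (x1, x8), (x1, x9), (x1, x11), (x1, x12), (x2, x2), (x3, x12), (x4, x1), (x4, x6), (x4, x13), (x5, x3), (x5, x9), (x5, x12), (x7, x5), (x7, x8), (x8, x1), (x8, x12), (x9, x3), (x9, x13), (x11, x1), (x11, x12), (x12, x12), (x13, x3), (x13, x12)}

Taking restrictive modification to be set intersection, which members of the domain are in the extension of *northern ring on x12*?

{x3, x12, x13}

⟦on x12⟧ = {x : ⟨x, x12⟩ ∈ ⟦on⟧} = {x1, x3, x5, x8, x11, x12, x13}
⟦ring⟧ = {x1, x2, x3, x4, x6, x8, x9, x10, x12, x13}
… ∩ ⟦on x12⟧ = {x1, x2, x3, x4, x6, x8, x9, x10, x12, x13} ∩ {x1, x3, x5, x8, x11, x12, x13} = {x1, x3, x8, x12, x13}
… ∩ ⟦northern⟧ = {x1, x3, x8, x12, x13} ∩ {x2, x3, x4, x5, x6, x7, x9, x10, x12, x13} = {x3, x12, x13}
So ⟦northern ring on x12⟧ = {x3, x12, x13}.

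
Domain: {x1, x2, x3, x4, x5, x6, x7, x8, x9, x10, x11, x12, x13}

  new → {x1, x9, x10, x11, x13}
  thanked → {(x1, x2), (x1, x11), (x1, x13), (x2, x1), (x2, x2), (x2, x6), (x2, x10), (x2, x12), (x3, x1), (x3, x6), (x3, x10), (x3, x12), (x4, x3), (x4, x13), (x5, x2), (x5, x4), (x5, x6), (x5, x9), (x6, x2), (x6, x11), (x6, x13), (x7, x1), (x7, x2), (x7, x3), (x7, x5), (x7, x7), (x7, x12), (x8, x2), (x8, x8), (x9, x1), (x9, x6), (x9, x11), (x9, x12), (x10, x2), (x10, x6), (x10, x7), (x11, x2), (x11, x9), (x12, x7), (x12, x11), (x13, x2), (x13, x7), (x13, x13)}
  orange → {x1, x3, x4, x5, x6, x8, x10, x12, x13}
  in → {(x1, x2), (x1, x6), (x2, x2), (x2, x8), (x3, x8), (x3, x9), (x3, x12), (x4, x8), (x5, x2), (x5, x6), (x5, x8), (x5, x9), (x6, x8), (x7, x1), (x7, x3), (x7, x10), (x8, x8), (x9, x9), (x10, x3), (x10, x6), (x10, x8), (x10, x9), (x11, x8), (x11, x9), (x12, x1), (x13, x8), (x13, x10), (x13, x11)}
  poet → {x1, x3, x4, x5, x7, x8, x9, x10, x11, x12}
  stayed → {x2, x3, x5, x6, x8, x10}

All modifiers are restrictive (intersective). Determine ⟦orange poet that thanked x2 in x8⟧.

{x5, x8, x10}

⟦that thanked x2⟧ = {x : ⟨x, x2⟩ ∈ ⟦thanked⟧} = {x1, x2, x5, x6, x7, x8, x10, x11, x13}
⟦in x8⟧ = {x : ⟨x, x8⟩ ∈ ⟦in⟧} = {x2, x3, x4, x5, x6, x8, x10, x11, x13}
⟦poet⟧ = {x1, x3, x4, x5, x7, x8, x9, x10, x11, x12}
… ∩ ⟦that thanked x2⟧ = {x1, x3, x4, x5, x7, x8, x9, x10, x11, x12} ∩ {x1, x2, x5, x6, x7, x8, x10, x11, x13} = {x1, x5, x7, x8, x10, x11}
… ∩ ⟦in x8⟧ = {x1, x5, x7, x8, x10, x11} ∩ {x2, x3, x4, x5, x6, x8, x10, x11, x13} = {x5, x8, x10, x11}
… ∩ ⟦orange⟧ = {x5, x8, x10, x11} ∩ {x1, x3, x4, x5, x6, x8, x10, x12, x13} = {x5, x8, x10}
So ⟦orange poet that thanked x2 in x8⟧ = {x5, x8, x10}.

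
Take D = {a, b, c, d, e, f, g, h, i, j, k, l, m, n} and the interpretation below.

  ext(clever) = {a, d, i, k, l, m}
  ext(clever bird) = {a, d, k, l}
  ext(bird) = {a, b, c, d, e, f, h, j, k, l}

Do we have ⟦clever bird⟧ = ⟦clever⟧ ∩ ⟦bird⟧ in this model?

yes

⟦clever⟧ ∩ ⟦bird⟧ = {a, d, i, k, l, m} ∩ {a, b, c, d, e, f, h, j, k, l} = {a, d, k, l}
Observed ⟦clever bird⟧ = {a, d, k, l}.
These coincide, so the modifier is intersective here.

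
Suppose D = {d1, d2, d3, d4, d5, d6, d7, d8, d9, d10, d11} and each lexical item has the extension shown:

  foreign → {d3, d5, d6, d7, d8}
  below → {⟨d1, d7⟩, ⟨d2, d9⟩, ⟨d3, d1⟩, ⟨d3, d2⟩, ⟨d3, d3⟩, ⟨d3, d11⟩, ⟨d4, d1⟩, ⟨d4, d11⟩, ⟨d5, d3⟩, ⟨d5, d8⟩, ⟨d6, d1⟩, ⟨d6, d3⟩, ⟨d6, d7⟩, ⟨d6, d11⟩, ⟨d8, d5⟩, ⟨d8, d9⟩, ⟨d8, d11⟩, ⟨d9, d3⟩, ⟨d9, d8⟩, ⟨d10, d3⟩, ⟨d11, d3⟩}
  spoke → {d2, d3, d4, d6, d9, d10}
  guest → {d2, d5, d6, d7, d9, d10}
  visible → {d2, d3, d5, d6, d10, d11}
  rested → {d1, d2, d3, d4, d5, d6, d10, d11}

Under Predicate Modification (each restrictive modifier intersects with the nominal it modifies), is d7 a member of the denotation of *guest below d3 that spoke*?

no

⟦below d3⟧ = {x : ⟨x, d3⟩ ∈ ⟦below⟧} = {d3, d5, d6, d9, d10, d11}
⟦that spoke⟧ = ⟦spoke⟧ = {d2, d3, d4, d6, d9, d10}
⟦guest⟧ = {d2, d5, d6, d7, d9, d10}
… ∩ ⟦below d3⟧ = {d2, d5, d6, d7, d9, d10} ∩ {d3, d5, d6, d9, d10, d11} = {d5, d6, d9, d10}
… ∩ ⟦that spoke⟧ = {d5, d6, d9, d10} ∩ {d2, d3, d4, d6, d9, d10} = {d6, d9, d10}
⟦guest below d3 that spoke⟧ = {d6, d9, d10}; d7 ∉ this set.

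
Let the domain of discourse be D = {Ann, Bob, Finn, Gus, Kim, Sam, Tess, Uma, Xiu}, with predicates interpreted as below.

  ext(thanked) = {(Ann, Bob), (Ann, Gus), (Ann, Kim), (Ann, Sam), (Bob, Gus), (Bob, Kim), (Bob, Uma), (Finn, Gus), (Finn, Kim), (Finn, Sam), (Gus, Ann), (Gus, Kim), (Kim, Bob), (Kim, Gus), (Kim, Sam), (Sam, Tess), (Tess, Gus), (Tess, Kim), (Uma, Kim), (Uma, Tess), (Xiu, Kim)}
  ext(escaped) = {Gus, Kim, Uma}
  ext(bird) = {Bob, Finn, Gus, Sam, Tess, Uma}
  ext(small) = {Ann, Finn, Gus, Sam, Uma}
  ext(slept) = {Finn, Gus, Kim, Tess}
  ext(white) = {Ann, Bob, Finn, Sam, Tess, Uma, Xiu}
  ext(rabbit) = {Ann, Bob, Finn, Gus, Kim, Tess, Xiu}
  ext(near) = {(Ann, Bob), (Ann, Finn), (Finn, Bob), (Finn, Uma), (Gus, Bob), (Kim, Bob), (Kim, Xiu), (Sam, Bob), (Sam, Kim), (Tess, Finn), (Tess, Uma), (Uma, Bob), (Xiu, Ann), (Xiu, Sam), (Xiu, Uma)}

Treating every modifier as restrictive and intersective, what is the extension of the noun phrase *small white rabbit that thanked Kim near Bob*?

{Ann, Finn}

⟦that thanked Kim⟧ = {x : ⟨x, Kim⟩ ∈ ⟦thanked⟧} = {Ann, Bob, Finn, Gus, Tess, Uma, Xiu}
⟦near Bob⟧ = {x : ⟨x, Bob⟩ ∈ ⟦near⟧} = {Ann, Finn, Gus, Kim, Sam, Uma}
⟦rabbit⟧ = {Ann, Bob, Finn, Gus, Kim, Tess, Xiu}
… ∩ ⟦that thanked Kim⟧ = {Ann, Bob, Finn, Gus, Kim, Tess, Xiu} ∩ {Ann, Bob, Finn, Gus, Tess, Uma, Xiu} = {Ann, Bob, Finn, Gus, Tess, Xiu}
… ∩ ⟦near Bob⟧ = {Ann, Bob, Finn, Gus, Tess, Xiu} ∩ {Ann, Finn, Gus, Kim, Sam, Uma} = {Ann, Finn, Gus}
… ∩ ⟦small⟧ = {Ann, Finn, Gus} ∩ {Ann, Finn, Gus, Sam, Uma} = {Ann, Finn, Gus}
… ∩ ⟦white⟧ = {Ann, Finn, Gus} ∩ {Ann, Bob, Finn, Sam, Tess, Uma, Xiu} = {Ann, Finn}
So ⟦small white rabbit that thanked Kim near Bob⟧ = {Ann, Finn}.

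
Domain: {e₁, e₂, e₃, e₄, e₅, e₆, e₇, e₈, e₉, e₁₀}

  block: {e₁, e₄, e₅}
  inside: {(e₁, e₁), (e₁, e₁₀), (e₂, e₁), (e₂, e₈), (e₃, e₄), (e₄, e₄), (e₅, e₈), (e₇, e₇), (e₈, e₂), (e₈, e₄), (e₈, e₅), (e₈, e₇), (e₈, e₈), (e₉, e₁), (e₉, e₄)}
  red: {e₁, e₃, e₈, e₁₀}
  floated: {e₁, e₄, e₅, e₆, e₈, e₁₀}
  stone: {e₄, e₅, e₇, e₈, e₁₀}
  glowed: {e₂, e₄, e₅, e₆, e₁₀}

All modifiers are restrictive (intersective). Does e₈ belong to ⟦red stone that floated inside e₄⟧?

⟦that floated⟧ = ⟦floated⟧ = {e₁, e₄, e₅, e₆, e₈, e₁₀}
⟦inside e₄⟧ = {x : ⟨x, e₄⟩ ∈ ⟦inside⟧} = {e₃, e₄, e₈, e₉}
⟦stone⟧ = {e₄, e₅, e₇, e₈, e₁₀}
… ∩ ⟦that floated⟧ = {e₄, e₅, e₇, e₈, e₁₀} ∩ {e₁, e₄, e₅, e₆, e₈, e₁₀} = {e₄, e₅, e₈, e₁₀}
… ∩ ⟦inside e₄⟧ = {e₄, e₅, e₈, e₁₀} ∩ {e₃, e₄, e₈, e₉} = {e₄, e₈}
… ∩ ⟦red⟧ = {e₄, e₈} ∩ {e₁, e₃, e₈, e₁₀} = {e₈}
⟦red stone that floated inside e₄⟧ = {e₈}; e₈ ∈ this set.

yes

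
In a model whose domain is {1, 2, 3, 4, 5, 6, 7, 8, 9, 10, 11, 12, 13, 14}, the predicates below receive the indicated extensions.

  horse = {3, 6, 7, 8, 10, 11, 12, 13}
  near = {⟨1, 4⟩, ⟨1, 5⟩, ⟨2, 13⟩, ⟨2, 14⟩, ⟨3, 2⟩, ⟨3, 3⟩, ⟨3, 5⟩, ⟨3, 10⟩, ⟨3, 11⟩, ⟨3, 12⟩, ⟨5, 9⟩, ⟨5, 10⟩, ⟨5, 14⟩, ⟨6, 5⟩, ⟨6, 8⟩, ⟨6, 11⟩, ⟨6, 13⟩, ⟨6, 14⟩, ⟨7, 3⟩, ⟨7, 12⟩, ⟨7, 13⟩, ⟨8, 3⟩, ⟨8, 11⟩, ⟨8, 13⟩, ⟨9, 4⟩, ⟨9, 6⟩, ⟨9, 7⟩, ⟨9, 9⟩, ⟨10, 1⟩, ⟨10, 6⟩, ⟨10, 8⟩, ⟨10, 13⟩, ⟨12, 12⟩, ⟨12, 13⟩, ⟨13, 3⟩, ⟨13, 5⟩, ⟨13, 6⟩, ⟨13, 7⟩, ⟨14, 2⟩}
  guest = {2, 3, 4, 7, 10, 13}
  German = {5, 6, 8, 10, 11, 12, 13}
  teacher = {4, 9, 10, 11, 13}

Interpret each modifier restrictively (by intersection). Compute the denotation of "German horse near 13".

⟦near 13⟧ = {x : ⟨x, 13⟩ ∈ ⟦near⟧} = {2, 6, 7, 8, 10, 12}
⟦horse⟧ = {3, 6, 7, 8, 10, 11, 12, 13}
… ∩ ⟦near 13⟧ = {3, 6, 7, 8, 10, 11, 12, 13} ∩ {2, 6, 7, 8, 10, 12} = {6, 7, 8, 10, 12}
… ∩ ⟦German⟧ = {6, 7, 8, 10, 12} ∩ {5, 6, 8, 10, 11, 12, 13} = {6, 8, 10, 12}
So ⟦German horse near 13⟧ = {6, 8, 10, 12}.

{6, 8, 10, 12}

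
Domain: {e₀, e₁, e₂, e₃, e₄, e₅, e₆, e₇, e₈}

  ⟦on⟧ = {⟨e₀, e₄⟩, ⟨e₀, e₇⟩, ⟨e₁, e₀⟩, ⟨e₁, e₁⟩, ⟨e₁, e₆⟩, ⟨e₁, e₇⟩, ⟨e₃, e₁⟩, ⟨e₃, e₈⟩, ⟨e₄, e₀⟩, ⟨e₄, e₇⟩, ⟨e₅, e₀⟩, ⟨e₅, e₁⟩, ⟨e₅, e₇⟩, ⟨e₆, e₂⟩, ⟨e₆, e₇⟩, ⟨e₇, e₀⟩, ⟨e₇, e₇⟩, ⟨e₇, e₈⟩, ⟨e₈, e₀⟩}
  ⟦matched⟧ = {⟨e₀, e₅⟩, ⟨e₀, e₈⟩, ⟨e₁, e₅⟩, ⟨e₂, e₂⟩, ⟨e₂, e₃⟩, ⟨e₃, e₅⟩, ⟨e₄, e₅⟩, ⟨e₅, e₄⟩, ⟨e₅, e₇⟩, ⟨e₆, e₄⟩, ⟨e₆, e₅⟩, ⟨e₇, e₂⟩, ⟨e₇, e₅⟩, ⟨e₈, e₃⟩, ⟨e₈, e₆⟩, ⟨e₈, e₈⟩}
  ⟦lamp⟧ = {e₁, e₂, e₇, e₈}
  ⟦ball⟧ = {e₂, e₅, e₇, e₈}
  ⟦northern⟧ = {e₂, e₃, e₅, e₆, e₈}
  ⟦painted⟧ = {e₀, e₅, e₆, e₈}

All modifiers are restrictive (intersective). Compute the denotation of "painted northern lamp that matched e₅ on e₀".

{}

⟦that matched e₅⟧ = {x : ⟨x, e₅⟩ ∈ ⟦matched⟧} = {e₀, e₁, e₃, e₄, e₆, e₇}
⟦on e₀⟧ = {x : ⟨x, e₀⟩ ∈ ⟦on⟧} = {e₁, e₄, e₅, e₇, e₈}
⟦lamp⟧ = {e₁, e₂, e₇, e₈}
… ∩ ⟦that matched e₅⟧ = {e₁, e₂, e₇, e₈} ∩ {e₀, e₁, e₃, e₄, e₆, e₇} = {e₁, e₇}
… ∩ ⟦on e₀⟧ = {e₁, e₇} ∩ {e₁, e₄, e₅, e₇, e₈} = {e₁, e₇}
… ∩ ⟦painted⟧ = {e₁, e₇} ∩ {e₀, e₅, e₆, e₈} = ∅
… ∩ ⟦northern⟧ = ∅ ∩ {e₂, e₃, e₅, e₆, e₈} = ∅
So ⟦painted northern lamp that matched e₅ on e₀⟧ = {}.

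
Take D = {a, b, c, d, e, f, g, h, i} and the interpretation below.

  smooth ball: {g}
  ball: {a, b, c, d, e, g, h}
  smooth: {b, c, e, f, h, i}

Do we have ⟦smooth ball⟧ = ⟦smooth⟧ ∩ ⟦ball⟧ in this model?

no

⟦smooth⟧ ∩ ⟦ball⟧ = {b, c, e, f, h, i} ∩ {a, b, c, d, e, g, h} = {b, c, e, h}
Observed ⟦smooth ball⟧ = {g}.
These differ, so the modifier is not intersective in this model.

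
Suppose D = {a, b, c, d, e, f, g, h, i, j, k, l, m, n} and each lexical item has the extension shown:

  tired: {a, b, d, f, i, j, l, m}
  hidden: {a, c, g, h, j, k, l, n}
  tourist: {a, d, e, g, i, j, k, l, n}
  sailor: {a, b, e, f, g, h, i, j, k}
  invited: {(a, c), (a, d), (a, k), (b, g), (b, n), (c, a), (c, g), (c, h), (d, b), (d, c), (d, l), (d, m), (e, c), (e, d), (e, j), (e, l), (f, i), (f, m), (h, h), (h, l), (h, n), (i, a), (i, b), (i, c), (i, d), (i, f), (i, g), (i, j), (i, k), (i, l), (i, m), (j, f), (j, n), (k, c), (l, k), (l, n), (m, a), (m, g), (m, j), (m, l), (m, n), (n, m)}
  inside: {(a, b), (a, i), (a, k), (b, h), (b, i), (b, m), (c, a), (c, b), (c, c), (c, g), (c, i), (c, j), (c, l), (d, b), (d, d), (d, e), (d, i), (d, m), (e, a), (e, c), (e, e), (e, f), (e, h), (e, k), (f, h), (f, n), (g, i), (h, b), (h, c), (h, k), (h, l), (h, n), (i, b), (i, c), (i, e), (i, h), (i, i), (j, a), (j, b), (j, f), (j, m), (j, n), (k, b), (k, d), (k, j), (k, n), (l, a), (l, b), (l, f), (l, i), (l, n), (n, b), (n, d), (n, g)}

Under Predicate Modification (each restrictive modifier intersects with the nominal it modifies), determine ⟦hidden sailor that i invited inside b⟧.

⟦that i invited⟧ = {x : ⟨i, x⟩ ∈ ⟦invited⟧} = {a, b, c, d, f, g, j, k, l, m}
⟦inside b⟧ = {x : ⟨x, b⟩ ∈ ⟦inside⟧} = {a, c, d, h, i, j, k, l, n}
⟦sailor⟧ = {a, b, e, f, g, h, i, j, k}
… ∩ ⟦that i invited⟧ = {a, b, e, f, g, h, i, j, k} ∩ {a, b, c, d, f, g, j, k, l, m} = {a, b, f, g, j, k}
… ∩ ⟦inside b⟧ = {a, b, f, g, j, k} ∩ {a, c, d, h, i, j, k, l, n} = {a, j, k}
… ∩ ⟦hidden⟧ = {a, j, k} ∩ {a, c, g, h, j, k, l, n} = {a, j, k}
So ⟦hidden sailor that i invited inside b⟧ = {a, j, k}.

{a, j, k}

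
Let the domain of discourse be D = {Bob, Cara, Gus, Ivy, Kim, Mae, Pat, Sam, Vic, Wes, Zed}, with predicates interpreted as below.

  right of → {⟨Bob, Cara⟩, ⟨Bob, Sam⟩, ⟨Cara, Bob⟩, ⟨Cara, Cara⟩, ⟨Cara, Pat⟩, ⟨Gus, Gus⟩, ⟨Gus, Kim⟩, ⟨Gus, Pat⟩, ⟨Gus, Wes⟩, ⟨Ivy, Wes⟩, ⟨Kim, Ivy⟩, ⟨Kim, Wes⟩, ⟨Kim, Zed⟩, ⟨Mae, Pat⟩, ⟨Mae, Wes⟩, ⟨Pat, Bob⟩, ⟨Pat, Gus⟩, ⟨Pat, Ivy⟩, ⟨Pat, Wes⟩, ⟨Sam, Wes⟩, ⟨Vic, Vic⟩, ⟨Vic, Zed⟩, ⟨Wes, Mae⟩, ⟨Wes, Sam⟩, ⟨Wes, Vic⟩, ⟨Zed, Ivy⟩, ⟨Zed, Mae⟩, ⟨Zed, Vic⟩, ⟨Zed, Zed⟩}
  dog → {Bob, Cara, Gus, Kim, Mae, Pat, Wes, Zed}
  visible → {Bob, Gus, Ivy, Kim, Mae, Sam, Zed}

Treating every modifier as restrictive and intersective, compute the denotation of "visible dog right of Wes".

{Gus, Kim, Mae}

⟦right of Wes⟧ = {x : ⟨x, Wes⟩ ∈ ⟦right of⟧} = {Gus, Ivy, Kim, Mae, Pat, Sam}
⟦dog⟧ = {Bob, Cara, Gus, Kim, Mae, Pat, Wes, Zed}
… ∩ ⟦right of Wes⟧ = {Bob, Cara, Gus, Kim, Mae, Pat, Wes, Zed} ∩ {Gus, Ivy, Kim, Mae, Pat, Sam} = {Gus, Kim, Mae, Pat}
… ∩ ⟦visible⟧ = {Gus, Kim, Mae, Pat} ∩ {Bob, Gus, Ivy, Kim, Mae, Sam, Zed} = {Gus, Kim, Mae}
So ⟦visible dog right of Wes⟧ = {Gus, Kim, Mae}.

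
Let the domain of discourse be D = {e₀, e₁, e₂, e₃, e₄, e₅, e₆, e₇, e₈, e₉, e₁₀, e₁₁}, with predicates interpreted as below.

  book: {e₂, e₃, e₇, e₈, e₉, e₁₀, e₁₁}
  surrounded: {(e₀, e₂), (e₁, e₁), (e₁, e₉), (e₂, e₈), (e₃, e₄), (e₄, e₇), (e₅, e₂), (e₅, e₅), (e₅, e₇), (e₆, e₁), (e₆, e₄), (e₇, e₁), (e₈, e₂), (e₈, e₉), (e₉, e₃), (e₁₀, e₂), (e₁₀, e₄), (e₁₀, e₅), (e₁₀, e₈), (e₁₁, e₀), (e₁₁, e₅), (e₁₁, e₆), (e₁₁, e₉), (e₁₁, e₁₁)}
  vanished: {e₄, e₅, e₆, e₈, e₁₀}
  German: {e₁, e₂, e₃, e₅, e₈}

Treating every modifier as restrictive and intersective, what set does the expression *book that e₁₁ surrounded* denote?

⟦that e₁₁ surrounded⟧ = {x : ⟨e₁₁, x⟩ ∈ ⟦surrounded⟧} = {e₀, e₅, e₆, e₉, e₁₁}
⟦book⟧ = {e₂, e₃, e₇, e₈, e₉, e₁₀, e₁₁}
… ∩ ⟦that e₁₁ surrounded⟧ = {e₂, e₃, e₇, e₈, e₉, e₁₀, e₁₁} ∩ {e₀, e₅, e₆, e₉, e₁₁} = {e₉, e₁₁}
So ⟦book that e₁₁ surrounded⟧ = {e₉, e₁₁}.

{e₉, e₁₁}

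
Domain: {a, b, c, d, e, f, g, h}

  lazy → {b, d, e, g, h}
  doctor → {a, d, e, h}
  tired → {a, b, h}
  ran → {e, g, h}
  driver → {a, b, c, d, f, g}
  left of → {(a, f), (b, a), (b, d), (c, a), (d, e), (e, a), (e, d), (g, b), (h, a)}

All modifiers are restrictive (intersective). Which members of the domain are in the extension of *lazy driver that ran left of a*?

⟦that ran⟧ = ⟦ran⟧ = {e, g, h}
⟦left of a⟧ = {x : ⟨x, a⟩ ∈ ⟦left of⟧} = {b, c, e, h}
⟦driver⟧ = {a, b, c, d, f, g}
… ∩ ⟦that ran⟧ = {a, b, c, d, f, g} ∩ {e, g, h} = {g}
… ∩ ⟦left of a⟧ = {g} ∩ {b, c, e, h} = ∅
… ∩ ⟦lazy⟧ = ∅ ∩ {b, d, e, g, h} = ∅
So ⟦lazy driver that ran left of a⟧ = {}.

{}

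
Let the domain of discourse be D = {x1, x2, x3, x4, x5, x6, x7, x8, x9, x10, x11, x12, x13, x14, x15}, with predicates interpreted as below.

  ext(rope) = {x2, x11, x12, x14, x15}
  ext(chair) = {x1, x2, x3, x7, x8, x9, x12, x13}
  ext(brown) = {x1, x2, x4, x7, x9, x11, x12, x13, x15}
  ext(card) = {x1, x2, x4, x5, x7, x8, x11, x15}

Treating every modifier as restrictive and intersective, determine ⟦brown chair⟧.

⟦chair⟧ = {x1, x2, x3, x7, x8, x9, x12, x13}
… ∩ ⟦brown⟧ = {x1, x2, x3, x7, x8, x9, x12, x13} ∩ {x1, x2, x4, x7, x9, x11, x12, x13, x15} = {x1, x2, x7, x9, x12, x13}
So ⟦brown chair⟧ = {x1, x2, x7, x9, x12, x13}.

{x1, x2, x7, x9, x12, x13}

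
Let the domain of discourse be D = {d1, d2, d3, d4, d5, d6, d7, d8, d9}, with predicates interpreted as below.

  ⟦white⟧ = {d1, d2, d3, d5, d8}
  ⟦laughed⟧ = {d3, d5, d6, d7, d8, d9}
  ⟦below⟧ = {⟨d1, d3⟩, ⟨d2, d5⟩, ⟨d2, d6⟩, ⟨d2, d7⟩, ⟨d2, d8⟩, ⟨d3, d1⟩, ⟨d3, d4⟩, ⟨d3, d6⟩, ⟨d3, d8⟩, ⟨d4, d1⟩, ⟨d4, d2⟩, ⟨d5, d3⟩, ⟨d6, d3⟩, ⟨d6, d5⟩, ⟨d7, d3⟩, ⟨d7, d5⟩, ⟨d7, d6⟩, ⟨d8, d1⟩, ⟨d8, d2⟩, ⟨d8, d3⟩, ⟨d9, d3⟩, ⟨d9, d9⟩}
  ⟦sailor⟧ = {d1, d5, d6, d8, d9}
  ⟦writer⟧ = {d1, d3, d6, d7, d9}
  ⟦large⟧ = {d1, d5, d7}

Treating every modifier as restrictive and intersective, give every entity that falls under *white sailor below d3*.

⟦below d3⟧ = {x : ⟨x, d3⟩ ∈ ⟦below⟧} = {d1, d5, d6, d7, d8, d9}
⟦sailor⟧ = {d1, d5, d6, d8, d9}
… ∩ ⟦below d3⟧ = {d1, d5, d6, d8, d9} ∩ {d1, d5, d6, d7, d8, d9} = {d1, d5, d6, d8, d9}
… ∩ ⟦white⟧ = {d1, d5, d6, d8, d9} ∩ {d1, d2, d3, d5, d8} = {d1, d5, d8}
So ⟦white sailor below d3⟧ = {d1, d5, d8}.

{d1, d5, d8}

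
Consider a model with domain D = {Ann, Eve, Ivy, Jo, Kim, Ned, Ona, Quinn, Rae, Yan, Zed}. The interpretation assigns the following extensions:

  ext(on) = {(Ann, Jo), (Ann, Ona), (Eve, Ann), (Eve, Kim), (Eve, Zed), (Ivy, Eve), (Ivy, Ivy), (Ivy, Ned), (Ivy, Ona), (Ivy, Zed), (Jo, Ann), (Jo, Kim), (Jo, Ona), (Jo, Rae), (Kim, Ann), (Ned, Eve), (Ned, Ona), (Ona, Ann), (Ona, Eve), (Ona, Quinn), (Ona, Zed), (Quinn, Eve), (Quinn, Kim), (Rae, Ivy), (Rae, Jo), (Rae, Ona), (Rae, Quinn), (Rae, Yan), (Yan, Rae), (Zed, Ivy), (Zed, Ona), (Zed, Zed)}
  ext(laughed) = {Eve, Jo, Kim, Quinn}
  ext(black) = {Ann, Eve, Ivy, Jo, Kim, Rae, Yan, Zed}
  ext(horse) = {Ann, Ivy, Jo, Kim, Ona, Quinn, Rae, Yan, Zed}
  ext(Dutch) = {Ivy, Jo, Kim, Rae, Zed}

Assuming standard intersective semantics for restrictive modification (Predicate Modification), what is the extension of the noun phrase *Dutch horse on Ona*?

⟦on Ona⟧ = {x : ⟨x, Ona⟩ ∈ ⟦on⟧} = {Ann, Ivy, Jo, Ned, Rae, Zed}
⟦horse⟧ = {Ann, Ivy, Jo, Kim, Ona, Quinn, Rae, Yan, Zed}
… ∩ ⟦on Ona⟧ = {Ann, Ivy, Jo, Kim, Ona, Quinn, Rae, Yan, Zed} ∩ {Ann, Ivy, Jo, Ned, Rae, Zed} = {Ann, Ivy, Jo, Rae, Zed}
… ∩ ⟦Dutch⟧ = {Ann, Ivy, Jo, Rae, Zed} ∩ {Ivy, Jo, Kim, Rae, Zed} = {Ivy, Jo, Rae, Zed}
So ⟦Dutch horse on Ona⟧ = {Ivy, Jo, Rae, Zed}.

{Ivy, Jo, Rae, Zed}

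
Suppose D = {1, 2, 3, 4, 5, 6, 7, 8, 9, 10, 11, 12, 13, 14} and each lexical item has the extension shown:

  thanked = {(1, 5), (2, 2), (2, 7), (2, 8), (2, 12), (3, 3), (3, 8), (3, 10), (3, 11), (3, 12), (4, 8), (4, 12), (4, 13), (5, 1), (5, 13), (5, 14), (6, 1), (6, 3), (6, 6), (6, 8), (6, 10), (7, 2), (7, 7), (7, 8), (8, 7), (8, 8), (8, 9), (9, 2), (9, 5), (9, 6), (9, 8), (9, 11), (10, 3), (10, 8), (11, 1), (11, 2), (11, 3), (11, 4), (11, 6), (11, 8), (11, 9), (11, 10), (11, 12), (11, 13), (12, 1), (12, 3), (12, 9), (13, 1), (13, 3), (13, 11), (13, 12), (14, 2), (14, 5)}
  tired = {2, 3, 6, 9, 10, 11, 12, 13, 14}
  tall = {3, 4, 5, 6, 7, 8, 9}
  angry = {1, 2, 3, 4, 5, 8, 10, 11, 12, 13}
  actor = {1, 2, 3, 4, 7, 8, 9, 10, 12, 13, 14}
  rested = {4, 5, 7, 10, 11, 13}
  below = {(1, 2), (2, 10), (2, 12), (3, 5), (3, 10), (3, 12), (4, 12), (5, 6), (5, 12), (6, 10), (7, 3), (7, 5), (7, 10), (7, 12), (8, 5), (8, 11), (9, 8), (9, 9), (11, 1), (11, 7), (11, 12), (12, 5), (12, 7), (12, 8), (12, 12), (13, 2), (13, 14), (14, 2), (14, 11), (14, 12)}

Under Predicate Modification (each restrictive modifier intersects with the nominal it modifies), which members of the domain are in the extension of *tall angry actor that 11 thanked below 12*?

{3, 4}

⟦that 11 thanked⟧ = {x : ⟨11, x⟩ ∈ ⟦thanked⟧} = {1, 2, 3, 4, 6, 8, 9, 10, 12, 13}
⟦below 12⟧ = {x : ⟨x, 12⟩ ∈ ⟦below⟧} = {2, 3, 4, 5, 7, 11, 12, 14}
⟦actor⟧ = {1, 2, 3, 4, 7, 8, 9, 10, 12, 13, 14}
… ∩ ⟦that 11 thanked⟧ = {1, 2, 3, 4, 7, 8, 9, 10, 12, 13, 14} ∩ {1, 2, 3, 4, 6, 8, 9, 10, 12, 13} = {1, 2, 3, 4, 8, 9, 10, 12, 13}
… ∩ ⟦below 12⟧ = {1, 2, 3, 4, 8, 9, 10, 12, 13} ∩ {2, 3, 4, 5, 7, 11, 12, 14} = {2, 3, 4, 12}
… ∩ ⟦tall⟧ = {2, 3, 4, 12} ∩ {3, 4, 5, 6, 7, 8, 9} = {3, 4}
… ∩ ⟦angry⟧ = {3, 4} ∩ {1, 2, 3, 4, 5, 8, 10, 11, 12, 13} = {3, 4}
So ⟦tall angry actor that 11 thanked below 12⟧ = {3, 4}.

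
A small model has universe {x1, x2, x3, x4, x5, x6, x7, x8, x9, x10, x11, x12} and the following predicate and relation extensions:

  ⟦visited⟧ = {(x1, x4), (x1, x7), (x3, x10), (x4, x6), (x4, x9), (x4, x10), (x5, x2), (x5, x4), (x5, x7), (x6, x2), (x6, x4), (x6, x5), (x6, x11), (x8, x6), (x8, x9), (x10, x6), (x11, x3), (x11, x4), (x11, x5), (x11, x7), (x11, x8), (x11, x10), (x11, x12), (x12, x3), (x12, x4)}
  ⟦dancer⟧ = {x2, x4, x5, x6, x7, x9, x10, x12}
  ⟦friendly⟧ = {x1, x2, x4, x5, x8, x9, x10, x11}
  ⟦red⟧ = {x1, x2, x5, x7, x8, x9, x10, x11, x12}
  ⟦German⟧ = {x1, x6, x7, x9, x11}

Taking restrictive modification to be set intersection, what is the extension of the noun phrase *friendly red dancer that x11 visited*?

{x5, x10}

⟦that x11 visited⟧ = {x : ⟨x11, x⟩ ∈ ⟦visited⟧} = {x3, x4, x5, x7, x8, x10, x12}
⟦dancer⟧ = {x2, x4, x5, x6, x7, x9, x10, x12}
… ∩ ⟦that x11 visited⟧ = {x2, x4, x5, x6, x7, x9, x10, x12} ∩ {x3, x4, x5, x7, x8, x10, x12} = {x4, x5, x7, x10, x12}
… ∩ ⟦friendly⟧ = {x4, x5, x7, x10, x12} ∩ {x1, x2, x4, x5, x8, x9, x10, x11} = {x4, x5, x10}
… ∩ ⟦red⟧ = {x4, x5, x10} ∩ {x1, x2, x5, x7, x8, x9, x10, x11, x12} = {x5, x10}
So ⟦friendly red dancer that x11 visited⟧ = {x5, x10}.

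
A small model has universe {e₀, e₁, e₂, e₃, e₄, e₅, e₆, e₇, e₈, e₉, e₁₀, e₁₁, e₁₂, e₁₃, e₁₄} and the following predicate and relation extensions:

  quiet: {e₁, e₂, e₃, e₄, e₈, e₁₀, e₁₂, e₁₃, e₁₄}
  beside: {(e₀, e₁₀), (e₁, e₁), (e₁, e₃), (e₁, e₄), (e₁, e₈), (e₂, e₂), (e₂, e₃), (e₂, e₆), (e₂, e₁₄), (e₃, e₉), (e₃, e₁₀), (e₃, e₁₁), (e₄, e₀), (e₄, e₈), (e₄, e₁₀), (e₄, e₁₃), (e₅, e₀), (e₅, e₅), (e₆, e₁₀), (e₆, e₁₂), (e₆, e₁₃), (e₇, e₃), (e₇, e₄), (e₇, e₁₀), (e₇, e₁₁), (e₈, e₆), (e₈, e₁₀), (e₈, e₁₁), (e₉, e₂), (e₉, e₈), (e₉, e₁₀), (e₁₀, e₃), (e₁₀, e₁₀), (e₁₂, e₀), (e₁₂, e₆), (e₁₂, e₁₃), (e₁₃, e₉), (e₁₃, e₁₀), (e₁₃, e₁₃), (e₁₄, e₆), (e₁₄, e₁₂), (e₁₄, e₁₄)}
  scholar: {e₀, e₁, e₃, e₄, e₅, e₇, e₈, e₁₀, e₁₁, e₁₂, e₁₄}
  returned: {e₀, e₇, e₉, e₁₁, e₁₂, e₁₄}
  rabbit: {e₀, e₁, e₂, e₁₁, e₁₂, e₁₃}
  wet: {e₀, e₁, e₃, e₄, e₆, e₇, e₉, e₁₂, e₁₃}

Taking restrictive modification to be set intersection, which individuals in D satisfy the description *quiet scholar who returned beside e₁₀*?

{}

⟦who returned⟧ = ⟦returned⟧ = {e₀, e₇, e₉, e₁₁, e₁₂, e₁₄}
⟦beside e₁₀⟧ = {x : ⟨x, e₁₀⟩ ∈ ⟦beside⟧} = {e₀, e₃, e₄, e₆, e₇, e₈, e₉, e₁₀, e₁₃}
⟦scholar⟧ = {e₀, e₁, e₃, e₄, e₅, e₇, e₈, e₁₀, e₁₁, e₁₂, e₁₄}
… ∩ ⟦who returned⟧ = {e₀, e₁, e₃, e₄, e₅, e₇, e₈, e₁₀, e₁₁, e₁₂, e₁₄} ∩ {e₀, e₇, e₉, e₁₁, e₁₂, e₁₄} = {e₀, e₇, e₁₁, e₁₂, e₁₄}
… ∩ ⟦beside e₁₀⟧ = {e₀, e₇, e₁₁, e₁₂, e₁₄} ∩ {e₀, e₃, e₄, e₆, e₇, e₈, e₉, e₁₀, e₁₃} = {e₀, e₇}
… ∩ ⟦quiet⟧ = {e₀, e₇} ∩ {e₁, e₂, e₃, e₄, e₈, e₁₀, e₁₂, e₁₃, e₁₄} = ∅
So ⟦quiet scholar who returned beside e₁₀⟧ = {}.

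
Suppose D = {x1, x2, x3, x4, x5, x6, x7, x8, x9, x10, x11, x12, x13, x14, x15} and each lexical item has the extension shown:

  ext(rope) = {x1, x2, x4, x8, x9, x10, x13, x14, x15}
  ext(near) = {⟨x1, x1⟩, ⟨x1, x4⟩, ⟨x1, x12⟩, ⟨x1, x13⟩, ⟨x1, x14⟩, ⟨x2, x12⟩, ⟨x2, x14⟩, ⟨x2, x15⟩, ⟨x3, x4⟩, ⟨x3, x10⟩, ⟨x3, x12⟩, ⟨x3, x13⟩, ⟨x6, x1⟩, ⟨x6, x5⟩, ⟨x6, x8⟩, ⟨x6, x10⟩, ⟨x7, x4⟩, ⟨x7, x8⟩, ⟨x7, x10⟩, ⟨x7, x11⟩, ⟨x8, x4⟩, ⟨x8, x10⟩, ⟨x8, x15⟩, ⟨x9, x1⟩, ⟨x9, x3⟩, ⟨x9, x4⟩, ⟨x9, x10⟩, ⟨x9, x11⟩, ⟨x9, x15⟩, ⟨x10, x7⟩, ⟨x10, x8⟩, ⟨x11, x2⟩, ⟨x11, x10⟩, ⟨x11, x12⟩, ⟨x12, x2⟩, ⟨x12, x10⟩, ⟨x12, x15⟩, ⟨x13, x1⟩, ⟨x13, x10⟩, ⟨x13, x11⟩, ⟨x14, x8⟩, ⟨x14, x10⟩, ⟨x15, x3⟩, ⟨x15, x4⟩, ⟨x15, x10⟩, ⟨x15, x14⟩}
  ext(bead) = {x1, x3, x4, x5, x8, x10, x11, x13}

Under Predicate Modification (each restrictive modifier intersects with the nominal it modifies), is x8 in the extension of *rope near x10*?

⟦near x10⟧ = {x : ⟨x, x10⟩ ∈ ⟦near⟧} = {x3, x6, x7, x8, x9, x11, x12, x13, x14, x15}
⟦rope⟧ = {x1, x2, x4, x8, x9, x10, x13, x14, x15}
… ∩ ⟦near x10⟧ = {x1, x2, x4, x8, x9, x10, x13, x14, x15} ∩ {x3, x6, x7, x8, x9, x11, x12, x13, x14, x15} = {x8, x9, x13, x14, x15}
⟦rope near x10⟧ = {x8, x9, x13, x14, x15}; x8 ∈ this set.

yes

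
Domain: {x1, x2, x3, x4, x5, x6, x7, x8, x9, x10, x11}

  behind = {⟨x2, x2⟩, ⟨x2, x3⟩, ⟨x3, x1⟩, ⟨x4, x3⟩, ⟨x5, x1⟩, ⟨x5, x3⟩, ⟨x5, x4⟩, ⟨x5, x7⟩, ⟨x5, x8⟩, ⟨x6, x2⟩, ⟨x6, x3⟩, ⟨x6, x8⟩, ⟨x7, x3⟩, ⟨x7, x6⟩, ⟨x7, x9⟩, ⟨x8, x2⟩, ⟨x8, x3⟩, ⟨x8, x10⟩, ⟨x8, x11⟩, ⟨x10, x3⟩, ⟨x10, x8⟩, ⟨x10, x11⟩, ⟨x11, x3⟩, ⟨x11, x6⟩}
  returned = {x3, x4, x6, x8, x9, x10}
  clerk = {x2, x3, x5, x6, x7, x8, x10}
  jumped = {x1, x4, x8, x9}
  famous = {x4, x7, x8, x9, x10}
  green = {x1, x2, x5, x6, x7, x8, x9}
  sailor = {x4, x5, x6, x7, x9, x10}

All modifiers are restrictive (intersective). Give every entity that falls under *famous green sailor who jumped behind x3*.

⟦who jumped⟧ = ⟦jumped⟧ = {x1, x4, x8, x9}
⟦behind x3⟧ = {x : ⟨x, x3⟩ ∈ ⟦behind⟧} = {x2, x4, x5, x6, x7, x8, x10, x11}
⟦sailor⟧ = {x4, x5, x6, x7, x9, x10}
… ∩ ⟦who jumped⟧ = {x4, x5, x6, x7, x9, x10} ∩ {x1, x4, x8, x9} = {x4, x9}
… ∩ ⟦behind x3⟧ = {x4, x9} ∩ {x2, x4, x5, x6, x7, x8, x10, x11} = {x4}
… ∩ ⟦famous⟧ = {x4} ∩ {x4, x7, x8, x9, x10} = {x4}
… ∩ ⟦green⟧ = {x4} ∩ {x1, x2, x5, x6, x7, x8, x9} = ∅
So ⟦famous green sailor who jumped behind x3⟧ = {}.

{}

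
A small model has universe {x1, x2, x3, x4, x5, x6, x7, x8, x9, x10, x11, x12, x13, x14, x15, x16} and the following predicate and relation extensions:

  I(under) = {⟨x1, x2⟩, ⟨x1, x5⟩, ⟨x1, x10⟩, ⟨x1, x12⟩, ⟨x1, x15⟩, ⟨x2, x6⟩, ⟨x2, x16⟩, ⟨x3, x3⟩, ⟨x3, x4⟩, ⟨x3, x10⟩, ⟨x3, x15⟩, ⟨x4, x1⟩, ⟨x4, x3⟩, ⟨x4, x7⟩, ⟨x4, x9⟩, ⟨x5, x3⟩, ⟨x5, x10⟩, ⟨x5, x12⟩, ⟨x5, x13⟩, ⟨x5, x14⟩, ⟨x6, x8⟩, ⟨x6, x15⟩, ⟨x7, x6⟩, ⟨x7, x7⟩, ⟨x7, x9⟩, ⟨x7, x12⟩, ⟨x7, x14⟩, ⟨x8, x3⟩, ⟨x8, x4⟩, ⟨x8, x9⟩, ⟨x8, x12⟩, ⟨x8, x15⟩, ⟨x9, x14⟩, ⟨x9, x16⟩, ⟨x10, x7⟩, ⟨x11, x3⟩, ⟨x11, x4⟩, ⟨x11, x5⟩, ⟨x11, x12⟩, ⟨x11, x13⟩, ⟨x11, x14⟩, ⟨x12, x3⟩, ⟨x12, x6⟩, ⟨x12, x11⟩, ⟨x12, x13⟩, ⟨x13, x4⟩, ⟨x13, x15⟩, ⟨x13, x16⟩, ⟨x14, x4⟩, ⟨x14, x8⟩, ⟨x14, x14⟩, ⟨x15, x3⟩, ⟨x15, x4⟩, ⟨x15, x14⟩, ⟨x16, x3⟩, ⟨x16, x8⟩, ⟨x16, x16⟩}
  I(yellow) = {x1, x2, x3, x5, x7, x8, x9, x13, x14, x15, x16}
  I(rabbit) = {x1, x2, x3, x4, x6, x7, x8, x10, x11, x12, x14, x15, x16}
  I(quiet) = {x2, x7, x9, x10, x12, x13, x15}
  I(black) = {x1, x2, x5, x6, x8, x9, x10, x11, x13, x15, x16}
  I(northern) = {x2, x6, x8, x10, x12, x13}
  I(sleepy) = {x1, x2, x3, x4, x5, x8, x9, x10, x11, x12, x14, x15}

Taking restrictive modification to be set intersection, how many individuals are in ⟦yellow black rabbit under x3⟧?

⟦under x3⟧ = {x : ⟨x, x3⟩ ∈ ⟦under⟧} = {x3, x4, x5, x8, x11, x12, x15, x16}
⟦rabbit⟧ = {x1, x2, x3, x4, x6, x7, x8, x10, x11, x12, x14, x15, x16}
… ∩ ⟦under x3⟧ = {x1, x2, x3, x4, x6, x7, x8, x10, x11, x12, x14, x15, x16} ∩ {x3, x4, x5, x8, x11, x12, x15, x16} = {x3, x4, x8, x11, x12, x15, x16}
… ∩ ⟦yellow⟧ = {x3, x4, x8, x11, x12, x15, x16} ∩ {x1, x2, x3, x5, x7, x8, x9, x13, x14, x15, x16} = {x3, x8, x15, x16}
… ∩ ⟦black⟧ = {x3, x8, x15, x16} ∩ {x1, x2, x5, x6, x8, x9, x10, x11, x13, x15, x16} = {x8, x15, x16}
⟦yellow black rabbit under x3⟧ = {x8, x15, x16}, so the cardinality is 3.

3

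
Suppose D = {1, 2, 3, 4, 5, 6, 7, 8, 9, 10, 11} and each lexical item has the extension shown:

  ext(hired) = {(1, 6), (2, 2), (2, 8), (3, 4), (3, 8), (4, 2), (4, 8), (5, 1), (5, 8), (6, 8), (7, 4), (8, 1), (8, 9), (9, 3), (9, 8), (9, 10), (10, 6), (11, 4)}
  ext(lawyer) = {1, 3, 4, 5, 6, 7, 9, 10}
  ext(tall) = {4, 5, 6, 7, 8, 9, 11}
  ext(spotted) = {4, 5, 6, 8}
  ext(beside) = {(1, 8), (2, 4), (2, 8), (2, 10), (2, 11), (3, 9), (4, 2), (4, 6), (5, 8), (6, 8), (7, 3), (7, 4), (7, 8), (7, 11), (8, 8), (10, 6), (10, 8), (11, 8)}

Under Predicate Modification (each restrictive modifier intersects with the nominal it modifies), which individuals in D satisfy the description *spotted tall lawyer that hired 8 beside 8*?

{5, 6}

⟦that hired 8⟧ = {x : ⟨x, 8⟩ ∈ ⟦hired⟧} = {2, 3, 4, 5, 6, 9}
⟦beside 8⟧ = {x : ⟨x, 8⟩ ∈ ⟦beside⟧} = {1, 2, 5, 6, 7, 8, 10, 11}
⟦lawyer⟧ = {1, 3, 4, 5, 6, 7, 9, 10}
… ∩ ⟦that hired 8⟧ = {1, 3, 4, 5, 6, 7, 9, 10} ∩ {2, 3, 4, 5, 6, 9} = {3, 4, 5, 6, 9}
… ∩ ⟦beside 8⟧ = {3, 4, 5, 6, 9} ∩ {1, 2, 5, 6, 7, 8, 10, 11} = {5, 6}
… ∩ ⟦spotted⟧ = {5, 6} ∩ {4, 5, 6, 8} = {5, 6}
… ∩ ⟦tall⟧ = {5, 6} ∩ {4, 5, 6, 7, 8, 9, 11} = {5, 6}
So ⟦spotted tall lawyer that hired 8 beside 8⟧ = {5, 6}.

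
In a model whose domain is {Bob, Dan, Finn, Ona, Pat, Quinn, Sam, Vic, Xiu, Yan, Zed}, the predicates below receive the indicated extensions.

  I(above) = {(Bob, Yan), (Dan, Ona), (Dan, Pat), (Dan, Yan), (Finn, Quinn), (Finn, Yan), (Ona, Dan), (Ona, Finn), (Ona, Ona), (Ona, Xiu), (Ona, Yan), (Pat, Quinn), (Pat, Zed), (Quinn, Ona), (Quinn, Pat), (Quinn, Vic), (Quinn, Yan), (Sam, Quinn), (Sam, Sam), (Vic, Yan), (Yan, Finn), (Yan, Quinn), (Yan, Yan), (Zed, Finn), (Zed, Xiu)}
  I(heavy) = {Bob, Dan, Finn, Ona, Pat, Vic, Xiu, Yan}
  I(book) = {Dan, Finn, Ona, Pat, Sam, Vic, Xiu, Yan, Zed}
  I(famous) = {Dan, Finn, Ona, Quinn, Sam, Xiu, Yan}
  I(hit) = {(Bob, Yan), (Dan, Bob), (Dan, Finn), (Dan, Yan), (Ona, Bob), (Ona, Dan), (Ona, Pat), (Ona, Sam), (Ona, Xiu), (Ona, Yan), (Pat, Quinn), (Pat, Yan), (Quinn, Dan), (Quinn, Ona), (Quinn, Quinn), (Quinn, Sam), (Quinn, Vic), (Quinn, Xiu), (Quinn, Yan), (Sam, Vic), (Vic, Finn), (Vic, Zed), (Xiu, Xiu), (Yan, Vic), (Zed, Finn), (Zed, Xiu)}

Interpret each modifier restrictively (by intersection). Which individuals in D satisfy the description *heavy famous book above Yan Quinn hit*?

{Dan, Ona, Yan}

⟦above Yan⟧ = {x : ⟨x, Yan⟩ ∈ ⟦above⟧} = {Bob, Dan, Finn, Ona, Quinn, Vic, Yan}
⟦Quinn hit⟧ = {x : ⟨Quinn, x⟩ ∈ ⟦hit⟧} = {Dan, Ona, Quinn, Sam, Vic, Xiu, Yan}
⟦book⟧ = {Dan, Finn, Ona, Pat, Sam, Vic, Xiu, Yan, Zed}
… ∩ ⟦above Yan⟧ = {Dan, Finn, Ona, Pat, Sam, Vic, Xiu, Yan, Zed} ∩ {Bob, Dan, Finn, Ona, Quinn, Vic, Yan} = {Dan, Finn, Ona, Vic, Yan}
… ∩ ⟦Quinn hit⟧ = {Dan, Finn, Ona, Vic, Yan} ∩ {Dan, Ona, Quinn, Sam, Vic, Xiu, Yan} = {Dan, Ona, Vic, Yan}
… ∩ ⟦heavy⟧ = {Dan, Ona, Vic, Yan} ∩ {Bob, Dan, Finn, Ona, Pat, Vic, Xiu, Yan} = {Dan, Ona, Vic, Yan}
… ∩ ⟦famous⟧ = {Dan, Ona, Vic, Yan} ∩ {Dan, Finn, Ona, Quinn, Sam, Xiu, Yan} = {Dan, Ona, Yan}
So ⟦heavy famous book above Yan Quinn hit⟧ = {Dan, Ona, Yan}.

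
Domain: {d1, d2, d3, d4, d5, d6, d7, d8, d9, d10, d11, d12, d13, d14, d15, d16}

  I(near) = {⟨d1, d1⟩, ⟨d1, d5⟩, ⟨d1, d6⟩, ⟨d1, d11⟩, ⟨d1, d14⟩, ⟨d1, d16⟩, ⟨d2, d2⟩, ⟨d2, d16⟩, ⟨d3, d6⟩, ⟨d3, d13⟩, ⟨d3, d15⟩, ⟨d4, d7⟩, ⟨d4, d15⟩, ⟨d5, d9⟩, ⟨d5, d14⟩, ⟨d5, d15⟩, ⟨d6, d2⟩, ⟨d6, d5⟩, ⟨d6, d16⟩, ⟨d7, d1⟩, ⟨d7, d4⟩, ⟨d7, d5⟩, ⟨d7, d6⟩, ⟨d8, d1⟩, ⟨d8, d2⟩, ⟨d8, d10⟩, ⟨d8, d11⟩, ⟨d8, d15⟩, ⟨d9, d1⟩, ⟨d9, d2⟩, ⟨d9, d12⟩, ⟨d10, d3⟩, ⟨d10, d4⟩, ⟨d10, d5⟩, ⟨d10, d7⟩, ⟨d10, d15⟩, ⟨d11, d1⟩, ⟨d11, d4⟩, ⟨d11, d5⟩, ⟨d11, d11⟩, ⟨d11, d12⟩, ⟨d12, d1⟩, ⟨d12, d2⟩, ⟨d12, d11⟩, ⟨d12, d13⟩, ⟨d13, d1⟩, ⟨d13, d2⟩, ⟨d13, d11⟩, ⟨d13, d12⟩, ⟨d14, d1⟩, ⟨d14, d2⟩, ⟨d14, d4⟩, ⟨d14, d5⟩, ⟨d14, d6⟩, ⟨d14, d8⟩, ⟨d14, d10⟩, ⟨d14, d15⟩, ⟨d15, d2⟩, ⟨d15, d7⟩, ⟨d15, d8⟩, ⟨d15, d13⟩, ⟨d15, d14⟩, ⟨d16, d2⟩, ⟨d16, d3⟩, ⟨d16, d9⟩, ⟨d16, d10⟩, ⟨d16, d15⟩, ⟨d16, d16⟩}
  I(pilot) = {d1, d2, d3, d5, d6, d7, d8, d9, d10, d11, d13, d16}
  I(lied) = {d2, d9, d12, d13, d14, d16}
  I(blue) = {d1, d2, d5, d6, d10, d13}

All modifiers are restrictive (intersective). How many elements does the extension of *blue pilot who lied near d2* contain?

⟦who lied⟧ = ⟦lied⟧ = {d2, d9, d12, d13, d14, d16}
⟦near d2⟧ = {x : ⟨x, d2⟩ ∈ ⟦near⟧} = {d2, d6, d8, d9, d12, d13, d14, d15, d16}
⟦pilot⟧ = {d1, d2, d3, d5, d6, d7, d8, d9, d10, d11, d13, d16}
… ∩ ⟦who lied⟧ = {d1, d2, d3, d5, d6, d7, d8, d9, d10, d11, d13, d16} ∩ {d2, d9, d12, d13, d14, d16} = {d2, d9, d13, d16}
… ∩ ⟦near d2⟧ = {d2, d9, d13, d16} ∩ {d2, d6, d8, d9, d12, d13, d14, d15, d16} = {d2, d9, d13, d16}
… ∩ ⟦blue⟧ = {d2, d9, d13, d16} ∩ {d1, d2, d5, d6, d10, d13} = {d2, d13}
⟦blue pilot who lied near d2⟧ = {d2, d13}, so the cardinality is 2.

2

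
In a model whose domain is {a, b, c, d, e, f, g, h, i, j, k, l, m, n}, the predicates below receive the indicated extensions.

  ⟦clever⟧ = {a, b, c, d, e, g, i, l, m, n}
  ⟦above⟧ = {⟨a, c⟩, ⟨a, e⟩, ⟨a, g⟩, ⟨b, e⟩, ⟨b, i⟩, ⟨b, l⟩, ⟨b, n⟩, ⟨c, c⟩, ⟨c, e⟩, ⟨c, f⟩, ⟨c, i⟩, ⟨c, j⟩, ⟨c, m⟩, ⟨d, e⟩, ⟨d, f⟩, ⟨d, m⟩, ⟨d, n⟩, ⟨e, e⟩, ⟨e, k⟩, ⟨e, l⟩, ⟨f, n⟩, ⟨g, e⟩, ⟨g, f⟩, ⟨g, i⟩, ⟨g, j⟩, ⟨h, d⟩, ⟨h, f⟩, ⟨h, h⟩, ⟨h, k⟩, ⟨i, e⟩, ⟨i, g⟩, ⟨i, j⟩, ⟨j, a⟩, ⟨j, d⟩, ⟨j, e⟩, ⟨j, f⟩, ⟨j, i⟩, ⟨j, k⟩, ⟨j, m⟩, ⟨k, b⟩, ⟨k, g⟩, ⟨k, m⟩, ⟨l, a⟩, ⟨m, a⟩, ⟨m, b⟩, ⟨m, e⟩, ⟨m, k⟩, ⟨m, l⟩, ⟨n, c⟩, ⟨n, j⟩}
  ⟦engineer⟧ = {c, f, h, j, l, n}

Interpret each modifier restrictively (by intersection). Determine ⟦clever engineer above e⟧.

⟦above e⟧ = {x : ⟨x, e⟩ ∈ ⟦above⟧} = {a, b, c, d, e, g, i, j, m}
⟦engineer⟧ = {c, f, h, j, l, n}
… ∩ ⟦above e⟧ = {c, f, h, j, l, n} ∩ {a, b, c, d, e, g, i, j, m} = {c, j}
… ∩ ⟦clever⟧ = {c, j} ∩ {a, b, c, d, e, g, i, l, m, n} = {c}
So ⟦clever engineer above e⟧ = {c}.

{c}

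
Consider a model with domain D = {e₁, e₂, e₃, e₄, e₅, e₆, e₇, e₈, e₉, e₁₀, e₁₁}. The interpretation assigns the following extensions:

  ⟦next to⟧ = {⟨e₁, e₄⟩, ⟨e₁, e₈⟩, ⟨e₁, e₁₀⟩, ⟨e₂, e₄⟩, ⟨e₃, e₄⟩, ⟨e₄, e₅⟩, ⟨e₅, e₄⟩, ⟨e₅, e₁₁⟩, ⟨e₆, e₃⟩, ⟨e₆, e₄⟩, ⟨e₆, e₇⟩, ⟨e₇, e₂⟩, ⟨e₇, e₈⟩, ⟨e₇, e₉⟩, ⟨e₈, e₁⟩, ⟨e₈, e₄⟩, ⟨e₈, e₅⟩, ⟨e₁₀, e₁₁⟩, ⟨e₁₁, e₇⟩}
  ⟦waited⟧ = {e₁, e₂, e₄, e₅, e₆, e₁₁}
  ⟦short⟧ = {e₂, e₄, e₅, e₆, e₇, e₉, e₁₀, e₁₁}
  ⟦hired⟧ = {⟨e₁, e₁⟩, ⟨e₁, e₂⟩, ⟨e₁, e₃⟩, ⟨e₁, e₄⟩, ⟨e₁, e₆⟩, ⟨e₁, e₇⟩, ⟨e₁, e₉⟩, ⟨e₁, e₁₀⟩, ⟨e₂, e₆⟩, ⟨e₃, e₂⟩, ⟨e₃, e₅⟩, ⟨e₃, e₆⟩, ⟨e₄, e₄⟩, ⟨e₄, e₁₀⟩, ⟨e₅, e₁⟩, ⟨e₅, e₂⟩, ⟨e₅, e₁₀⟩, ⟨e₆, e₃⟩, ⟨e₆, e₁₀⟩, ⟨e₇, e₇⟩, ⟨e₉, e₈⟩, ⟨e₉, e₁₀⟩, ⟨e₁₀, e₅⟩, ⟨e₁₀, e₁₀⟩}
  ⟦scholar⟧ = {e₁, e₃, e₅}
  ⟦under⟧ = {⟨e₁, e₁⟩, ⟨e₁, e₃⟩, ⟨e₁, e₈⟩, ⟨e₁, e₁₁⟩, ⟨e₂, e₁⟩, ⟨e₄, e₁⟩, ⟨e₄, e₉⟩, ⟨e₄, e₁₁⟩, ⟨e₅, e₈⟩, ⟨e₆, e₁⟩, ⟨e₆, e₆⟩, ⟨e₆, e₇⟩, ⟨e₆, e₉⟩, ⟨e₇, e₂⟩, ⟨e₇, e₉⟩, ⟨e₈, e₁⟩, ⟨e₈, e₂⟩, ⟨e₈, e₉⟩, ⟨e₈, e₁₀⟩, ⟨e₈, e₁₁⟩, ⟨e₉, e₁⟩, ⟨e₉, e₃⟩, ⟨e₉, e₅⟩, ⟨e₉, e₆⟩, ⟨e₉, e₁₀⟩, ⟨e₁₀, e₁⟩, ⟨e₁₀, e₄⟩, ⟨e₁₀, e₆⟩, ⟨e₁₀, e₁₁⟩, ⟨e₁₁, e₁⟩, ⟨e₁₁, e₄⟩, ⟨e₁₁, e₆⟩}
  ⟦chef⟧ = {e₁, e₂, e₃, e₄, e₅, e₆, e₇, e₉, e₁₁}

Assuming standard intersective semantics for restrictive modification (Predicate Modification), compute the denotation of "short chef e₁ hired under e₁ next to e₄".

⟦e₁ hired⟧ = {x : ⟨e₁, x⟩ ∈ ⟦hired⟧} = {e₁, e₂, e₃, e₄, e₆, e₇, e₉, e₁₀}
⟦under e₁⟧ = {x : ⟨x, e₁⟩ ∈ ⟦under⟧} = {e₁, e₂, e₄, e₆, e₈, e₉, e₁₀, e₁₁}
⟦next to e₄⟧ = {x : ⟨x, e₄⟩ ∈ ⟦next to⟧} = {e₁, e₂, e₃, e₅, e₆, e₈}
⟦chef⟧ = {e₁, e₂, e₃, e₄, e₅, e₆, e₇, e₉, e₁₁}
… ∩ ⟦e₁ hired⟧ = {e₁, e₂, e₃, e₄, e₅, e₆, e₇, e₉, e₁₁} ∩ {e₁, e₂, e₃, e₄, e₆, e₇, e₉, e₁₀} = {e₁, e₂, e₃, e₄, e₆, e₇, e₉}
… ∩ ⟦under e₁⟧ = {e₁, e₂, e₃, e₄, e₆, e₇, e₉} ∩ {e₁, e₂, e₄, e₆, e₈, e₉, e₁₀, e₁₁} = {e₁, e₂, e₄, e₆, e₉}
… ∩ ⟦next to e₄⟧ = {e₁, e₂, e₄, e₆, e₉} ∩ {e₁, e₂, e₃, e₅, e₆, e₈} = {e₁, e₂, e₆}
… ∩ ⟦short⟧ = {e₁, e₂, e₆} ∩ {e₂, e₄, e₅, e₆, e₇, e₉, e₁₀, e₁₁} = {e₂, e₆}
So ⟦short chef e₁ hired under e₁ next to e₄⟧ = {e₂, e₆}.

{e₂, e₆}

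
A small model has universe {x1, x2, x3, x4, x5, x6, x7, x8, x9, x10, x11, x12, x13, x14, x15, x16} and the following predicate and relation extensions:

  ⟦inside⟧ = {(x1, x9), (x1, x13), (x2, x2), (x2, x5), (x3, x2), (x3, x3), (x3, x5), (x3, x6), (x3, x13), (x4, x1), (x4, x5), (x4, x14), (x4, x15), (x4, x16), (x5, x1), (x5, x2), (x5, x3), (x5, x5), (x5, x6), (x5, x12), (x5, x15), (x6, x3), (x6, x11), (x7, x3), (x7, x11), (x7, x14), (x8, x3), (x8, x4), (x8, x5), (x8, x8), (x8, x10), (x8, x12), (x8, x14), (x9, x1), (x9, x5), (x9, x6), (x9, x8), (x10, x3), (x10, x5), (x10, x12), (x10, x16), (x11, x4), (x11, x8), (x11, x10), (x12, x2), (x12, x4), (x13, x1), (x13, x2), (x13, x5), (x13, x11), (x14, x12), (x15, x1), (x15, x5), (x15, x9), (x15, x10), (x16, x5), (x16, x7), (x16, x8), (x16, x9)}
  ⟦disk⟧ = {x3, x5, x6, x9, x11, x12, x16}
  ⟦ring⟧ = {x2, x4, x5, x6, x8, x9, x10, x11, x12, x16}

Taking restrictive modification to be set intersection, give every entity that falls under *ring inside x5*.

{x2, x4, x5, x8, x9, x10, x16}

⟦inside x5⟧ = {x : ⟨x, x5⟩ ∈ ⟦inside⟧} = {x2, x3, x4, x5, x8, x9, x10, x13, x15, x16}
⟦ring⟧ = {x2, x4, x5, x6, x8, x9, x10, x11, x12, x16}
… ∩ ⟦inside x5⟧ = {x2, x4, x5, x6, x8, x9, x10, x11, x12, x16} ∩ {x2, x3, x4, x5, x8, x9, x10, x13, x15, x16} = {x2, x4, x5, x8, x9, x10, x16}
So ⟦ring inside x5⟧ = {x2, x4, x5, x8, x9, x10, x16}.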